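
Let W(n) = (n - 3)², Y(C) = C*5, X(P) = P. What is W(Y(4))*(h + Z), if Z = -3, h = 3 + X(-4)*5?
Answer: -5780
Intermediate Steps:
Y(C) = 5*C
W(n) = (-3 + n)²
h = -17 (h = 3 - 4*5 = 3 - 20 = -17)
W(Y(4))*(h + Z) = (-3 + 5*4)²*(-17 - 3) = (-3 + 20)²*(-20) = 17²*(-20) = 289*(-20) = -5780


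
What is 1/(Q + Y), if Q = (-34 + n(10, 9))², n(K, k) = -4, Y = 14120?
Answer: 1/15564 ≈ 6.4251e-5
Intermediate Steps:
Q = 1444 (Q = (-34 - 4)² = (-38)² = 1444)
1/(Q + Y) = 1/(1444 + 14120) = 1/15564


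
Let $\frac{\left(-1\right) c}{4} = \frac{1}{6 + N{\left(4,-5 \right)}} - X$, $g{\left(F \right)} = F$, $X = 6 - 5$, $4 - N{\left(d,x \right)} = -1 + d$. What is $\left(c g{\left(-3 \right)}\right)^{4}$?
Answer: $\frac{26873856}{2401} \approx 11193.0$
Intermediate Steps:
$N{\left(d,x \right)} = 5 - d$ ($N{\left(d,x \right)} = 4 - \left(-1 + d\right) = 5 - d$)
$X = 1$
$c = \frac{24}{7}$ ($c = - 4 \left(\frac{1}{6 + \left(5 - 4\right)} - 1\right) = - 4 \left(\frac{1}{6 + 1} - 1\right) = - 4 \left(\frac{1}{7} - 1\right) = \left(-4\right) \left(- \frac{6}{7}\right) = \frac{24}{7} \approx 3.4286$)
$\left(c g{\left(-3 \right)}\right)^{4} = \left(\frac{24}{7} \left(-3\right)\right)^{4} = \left(- \frac{72}{7}\right)^{4} = \frac{26873856}{2401}$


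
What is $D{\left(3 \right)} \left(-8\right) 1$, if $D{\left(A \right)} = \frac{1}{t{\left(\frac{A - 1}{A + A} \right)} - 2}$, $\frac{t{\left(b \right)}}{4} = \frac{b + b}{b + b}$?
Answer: $-4$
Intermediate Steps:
$t{\left(b \right)} = 4$ ($t{\left(b \right)} = 4 \frac{b + b}{b + b} = 4 \frac{2 b}{2 b} = 4 \cdot 2 b \frac{1}{2 b} = 4 \cdot 1 = 4$)
$D{\left(A \right)} = \frac{1}{2}$ ($D{\left(A \right)} = \frac{1}{4 - 2} = \frac{1}{2}$)
$D{\left(3 \right)} \left(-8\right) 1 = \frac{1}{2} \left(-8\right) 1 = \left(-4\right) 1 = -4$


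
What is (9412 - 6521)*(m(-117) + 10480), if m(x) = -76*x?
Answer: 56004452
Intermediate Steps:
(9412 - 6521)*(m(-117) + 10480) = (9412 - 6521)*(-76*(-117) + 10480) = 2891*(8892 + 10480) = 2891*19372 = 56004452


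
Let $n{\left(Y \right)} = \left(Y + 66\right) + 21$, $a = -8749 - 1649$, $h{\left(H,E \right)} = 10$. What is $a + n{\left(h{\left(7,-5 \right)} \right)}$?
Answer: $-10301$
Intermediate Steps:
$a = -10398$ ($a = -8749 - 1649 = -10398$)
$n{\left(Y \right)} = 87 + Y$ ($n{\left(Y \right)} = \left(66 + Y\right) + 21 = 87 + Y$)
$a + n{\left(h{\left(7,-5 \right)} \right)} = -10398 + \left(87 + 10\right) = -10398 + 97 = -10301$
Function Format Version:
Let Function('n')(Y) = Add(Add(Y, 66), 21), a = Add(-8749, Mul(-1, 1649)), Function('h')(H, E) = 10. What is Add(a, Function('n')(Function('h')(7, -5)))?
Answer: -10301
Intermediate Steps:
a = -10398 (a = Add(-8749, -1649) = -10398)
Function('n')(Y) = Add(87, Y) (Function('n')(Y) = Add(Add(66, Y), 21) = Add(87, Y))
Add(a, Function('n')(Function('h')(7, -5))) = Add(-10398, Add(87, 10)) = Add(-10398, 97) = -10301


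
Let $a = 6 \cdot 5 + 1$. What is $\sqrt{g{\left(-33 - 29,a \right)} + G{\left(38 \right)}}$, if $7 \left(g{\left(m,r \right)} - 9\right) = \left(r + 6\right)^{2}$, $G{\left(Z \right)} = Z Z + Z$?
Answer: $\frac{\sqrt{82642}}{7} \approx 41.068$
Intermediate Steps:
$G{\left(Z \right)} = Z + Z^{2}$ ($G{\left(Z \right)} = Z^{2} + Z = Z + Z^{2}$)
$a = 31$ ($a = 30 + 1 = 31$)
$g{\left(m,r \right)} = 9 + \frac{\left(6 + r\right)^{2}}{7}$ ($g{\left(m,r \right)} = 9 + \frac{\left(r + 6\right)^{2}}{7} = 9 + \frac{\left(6 + r\right)^{2}}{7}$)
$\sqrt{g{\left(-33 - 29,a \right)} + G{\left(38 \right)}} = \sqrt{\left(9 + \frac{\left(6 + 31\right)^{2}}{7}\right) + 38 \left(1 + 38\right)} = \sqrt{\left(9 + \frac{37^{2}}{7}\right) + 38 \cdot 39} = \sqrt{\left(9 + \frac{1}{7} \cdot 1369\right) + 1482} = \sqrt{\left(9 + \frac{1369}{7}\right) + 1482} = \sqrt{\frac{1432}{7} + 1482} = \sqrt{\frac{11806}{7}} = \frac{\sqrt{82642}}{7}$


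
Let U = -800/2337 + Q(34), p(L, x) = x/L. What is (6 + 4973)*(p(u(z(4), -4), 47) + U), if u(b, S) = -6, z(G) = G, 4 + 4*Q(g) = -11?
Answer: -555063899/9348 ≈ -59378.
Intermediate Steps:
Q(g) = -15/4 (Q(g) = -1 + (¼)*(-11) = -1 - 11/4 = -15/4)
U = -38255/9348 (U = -800/2337 - 15/4 = -38255/9348 ≈ -4.0923)
(6 + 4973)*(p(u(z(4), -4), 47) + U) = (6 + 4973)*(47/(-6) - 38255/9348) = 4979*(47*(-⅙) - 38255/9348) = 4979*(-47/6 - 38255/9348) = 4979*(-111481/9348) = -555063899/9348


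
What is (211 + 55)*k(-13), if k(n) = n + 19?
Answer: 1596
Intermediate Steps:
k(n) = 19 + n
(211 + 55)*k(-13) = (211 + 55)*(19 - 13) = 266*6 = 1596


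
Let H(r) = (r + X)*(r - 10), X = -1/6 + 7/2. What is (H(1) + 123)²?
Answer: 7056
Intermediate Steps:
X = 10/3 (X = -1*⅙ + 7*(½) = -⅙ + 7/2 = 10/3 ≈ 3.3333)
H(r) = (-10 + r)*(10/3 + r) (H(r) = (r + 10/3)*(r - 10) = (10/3 + r)*(-10 + r) = (-10 + r)*(10/3 + r))
(H(1) + 123)² = ((-100/3 + 1² - 20/3*1) + 123)² = ((-100/3 + 1 - 20/3) + 123)² = (-39 + 123)² = 84² = 7056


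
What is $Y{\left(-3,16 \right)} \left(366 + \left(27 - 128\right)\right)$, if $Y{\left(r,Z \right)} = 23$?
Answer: $6095$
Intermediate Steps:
$Y{\left(-3,16 \right)} \left(366 + \left(27 - 128\right)\right) = 23 \left(366 + \left(27 - 128\right)\right) = 23 \left(366 - 101\right) = 23 \cdot 265 = 6095$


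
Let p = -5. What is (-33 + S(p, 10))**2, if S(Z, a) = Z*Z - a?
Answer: 324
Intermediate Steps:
S(Z, a) = Z**2 - a
(-33 + S(p, 10))**2 = (-33 + ((-5)**2 - 1*10))**2 = (-33 + (25 - 10))**2 = (-33 + 15)**2 = (-18)**2 = 324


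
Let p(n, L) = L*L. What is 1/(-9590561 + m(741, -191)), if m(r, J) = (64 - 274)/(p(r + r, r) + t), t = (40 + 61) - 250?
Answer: -274466/2632282915531 ≈ -1.0427e-7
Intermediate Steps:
t = -149 (t = 101 - 250 = -149)
p(n, L) = L²
m(r, J) = -210/(-149 + r²) (m(r, J) = (64 - 274)/(r² - 149) = -210/(-149 + r²))
1/(-9590561 + m(741, -191)) = 1/(-9590561 - 210/(-149 + 741²)) = 1/(-9590561 - 210/(-149 + 549081)) = 1/(-9590561 - 210/548932) = 1/(-9590561 - 210*1/548932) = 1/(-9590561 - 105/274466) = 1/(-2632282915531/274466) = -274466/2632282915531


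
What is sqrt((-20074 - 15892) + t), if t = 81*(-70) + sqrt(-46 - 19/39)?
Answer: sqrt(-63328356 + 273*I*sqrt(1443))/39 ≈ 0.016707 + 204.05*I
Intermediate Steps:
t = -5670 + 7*I*sqrt(1443)/39 (t = -5670 + sqrt(-46 - 19*1/39) = -5670 + sqrt(-46 - 19/39) = -5670 + sqrt(-1813/39) = -5670 + 7*I*sqrt(1443)/39 ≈ -5670.0 + 6.8182*I)
sqrt((-20074 - 15892) + t) = sqrt((-20074 - 15892) + (-5670 + 7*I*sqrt(1443)/39)) = sqrt(-35966 + (-5670 + 7*I*sqrt(1443)/39)) = sqrt(-41636 + 7*I*sqrt(1443)/39)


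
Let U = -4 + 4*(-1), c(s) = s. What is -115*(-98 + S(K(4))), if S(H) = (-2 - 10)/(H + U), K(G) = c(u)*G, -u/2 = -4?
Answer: 22655/2 ≈ 11328.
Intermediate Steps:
u = 8 (u = -2*(-4) = 8)
K(G) = 8*G
U = -8 (U = -4 - 4 = -8)
S(H) = -12/(-8 + H) (S(H) = (-2 - 10)/(H - 8) = -12/(-8 + H))
-115*(-98 + S(K(4))) = -115*(-98 - 12/(-8 + 8*4)) = -115*(-98 - 12/(-8 + 32)) = -115*(-98 - 12/24) = -115*(-98 - 12*1/24) = -115*(-98 - ½) = -115*(-197/2) = 22655/2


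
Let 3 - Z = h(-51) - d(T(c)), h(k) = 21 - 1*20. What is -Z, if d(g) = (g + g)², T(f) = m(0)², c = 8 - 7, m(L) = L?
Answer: -2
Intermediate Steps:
c = 1
T(f) = 0 (T(f) = 0² = 0)
d(g) = 4*g² (d(g) = (2*g)² = 4*g²)
h(k) = 1 (h(k) = 21 - 20 = 1)
Z = 2 (Z = 3 - (1 - 4*0²) = 3 - (1 - 4*0) = 3 - (1 - 1*0) = 3 - (1 + 0) = 3 - 1*1 = 3 - 1 = 2)
-Z = -1*2 = -2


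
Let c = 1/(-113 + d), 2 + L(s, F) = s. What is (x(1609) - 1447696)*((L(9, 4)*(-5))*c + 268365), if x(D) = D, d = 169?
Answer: -3104625871605/8 ≈ -3.8808e+11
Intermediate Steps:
L(s, F) = -2 + s
c = 1/56 (c = 1/(-113 + 169) = 1/56 ≈ 0.017857)
(x(1609) - 1447696)*((L(9, 4)*(-5))*c + 268365) = (1609 - 1447696)*(((-2 + 9)*(-5))*(1/56) + 268365) = -1446087*((7*(-5))*(1/56) + 268365) = -1446087*(-35*1/56 + 268365) = -1446087*(-5/8 + 268365) = -1446087*2146915/8 = -3104625871605/8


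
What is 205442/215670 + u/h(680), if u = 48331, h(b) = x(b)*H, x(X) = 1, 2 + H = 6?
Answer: 5212184269/431340 ≈ 12084.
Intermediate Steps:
H = 4 (H = -2 + 6 = 4)
h(b) = 4 (h(b) = 1*4 = 4)
205442/215670 + u/h(680) = 205442/215670 + 48331/4 = 205442*(1/215670) + 48331*(¼) = 102721/107835 + 48331/4 = 5212184269/431340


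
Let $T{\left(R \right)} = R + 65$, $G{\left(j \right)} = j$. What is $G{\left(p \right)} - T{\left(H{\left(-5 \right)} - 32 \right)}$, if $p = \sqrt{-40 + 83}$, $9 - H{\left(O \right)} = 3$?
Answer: $-39 + \sqrt{43} \approx -32.443$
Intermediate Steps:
$H{\left(O \right)} = 6$ ($H{\left(O \right)} = 9 - 3 = 6$)
$p = \sqrt{43} \approx 6.5574$
$T{\left(R \right)} = 65 + R$
$G{\left(p \right)} - T{\left(H{\left(-5 \right)} - 32 \right)} = \sqrt{43} - \left(65 + \left(6 - 32\right)\right) = \sqrt{43} - \left(65 - 26\right) = \sqrt{43} - 39 = -39 + \sqrt{43}$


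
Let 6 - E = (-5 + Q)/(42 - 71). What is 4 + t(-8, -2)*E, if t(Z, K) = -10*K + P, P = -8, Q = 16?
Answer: 2336/29 ≈ 80.552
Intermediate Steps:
E = 185/29 (E = 6 - (-5 + 16)/(42 - 71) = 6 - 11/(-29) = 6 - 11*(-1)/29 = 6 - 1*(-11/29) = 6 + 11/29 = 185/29 ≈ 6.3793)
t(Z, K) = -8 - 10*K (t(Z, K) = -10*K - 8 = -8 - 10*K)
4 + t(-8, -2)*E = 4 + (-8 - 10*(-2))*(185/29) = 4 + (-8 + 20)*(185/29) = 4 + 12*(185/29) = 4 + 2220/29 = 2336/29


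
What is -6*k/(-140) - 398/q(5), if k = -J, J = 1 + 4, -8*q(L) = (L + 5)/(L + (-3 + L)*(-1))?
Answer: 66849/70 ≈ 954.99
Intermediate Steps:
q(L) = -5/24 - L/24 (q(L) = -(L + 5)/(8*(L + (-3 + L)*(-1))) = -(5 + L)/(8*(L + (3 - L))) = -(5 + L)/(8*3) = -(5/3 + L/3)/8 = -5/24 - L/24)
J = 5
k = -5 (k = -1*5 = -5)
-6*k/(-140) - 398/q(5) = -6*(-5)/(-140) - 398/(-5/24 - 1/24*5) = 30*(-1/140) - 398/(-5/24 - 5/24) = -3/14 - 398/(-5/12) = -3/14 - 398*(-12/5) = -3/14 + 4776/5 = 66849/70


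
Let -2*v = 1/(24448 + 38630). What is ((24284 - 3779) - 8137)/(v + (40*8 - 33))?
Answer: 1560297408/36206771 ≈ 43.094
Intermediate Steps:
v = -1/126156 (v = -1/(2*(24448 + 38630)) = -1/2/63078 = -1/2*1/63078 = -1/126156 ≈ -7.9267e-6)
((24284 - 3779) - 8137)/(v + (40*8 - 33)) = ((24284 - 3779) - 8137)/(-1/126156 + (40*8 - 33)) = (20505 - 8137)/(-1/126156 + (320 - 33)) = 12368/(-1/126156 + 287) = 12368/(36206771/126156) = 12368*(126156/36206771) = 1560297408/36206771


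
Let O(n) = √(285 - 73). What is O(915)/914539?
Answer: 2*√53/914539 ≈ 1.5921e-5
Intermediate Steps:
O(n) = 2*√53 (O(n) = √212 = 2*√53)
O(915)/914539 = (2*√53)/914539 = (2*√53)*(1/914539) = 2*√53/914539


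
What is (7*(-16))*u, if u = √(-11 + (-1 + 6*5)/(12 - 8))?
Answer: -56*I*√15 ≈ -216.89*I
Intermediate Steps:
u = I*√15/2 (u = √(-11 + (-1 + 30)/4) = √(-11 + 29*(¼)) = √(-11 + 29/4) = √(-15/4) = I*√15/2 ≈ 1.9365*I)
(7*(-16))*u = (7*(-16))*(I*√15/2) = -56*I*√15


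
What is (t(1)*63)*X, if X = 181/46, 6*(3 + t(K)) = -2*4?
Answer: -49413/46 ≈ -1074.2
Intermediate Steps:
t(K) = -13/3 (t(K) = -3 + (-2*4)/6 = -3 + (⅙)*(-8) = -3 - 4/3 = -13/3)
X = 181/46 (X = 181*(1/46) = 181/46 ≈ 3.9348)
(t(1)*63)*X = -13/3*63*(181/46) = -273*181/46 = -49413/46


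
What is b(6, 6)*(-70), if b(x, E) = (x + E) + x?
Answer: -1260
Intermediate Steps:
b(x, E) = E + 2*x (b(x, E) = (E + x) + x = E + 2*x)
b(6, 6)*(-70) = (6 + 2*6)*(-70) = (6 + 12)*(-70) = 18*(-70) = -1260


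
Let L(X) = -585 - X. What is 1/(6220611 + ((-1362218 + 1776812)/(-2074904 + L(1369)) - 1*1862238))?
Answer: 115381/502873412080 ≈ 2.2944e-7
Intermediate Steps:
1/(6220611 + ((-1362218 + 1776812)/(-2074904 + L(1369)) - 1*1862238)) = 1/(6220611 + ((-1362218 + 1776812)/(-2074904 + (-585 - 1*1369)) - 1*1862238)) = 1/(6220611 + (414594/(-2074904 + (-585 - 1369)) - 1862238)) = 1/(6220611 + (414594/(-2074904 - 1954) - 1862238)) = 1/(6220611 + (414594/(-2076858) - 1862238)) = 1/(6220611 + (414594*(-1/2076858) - 1862238)) = 1/(6220611 + (-23033/115381 - 1862238)) = 1/(6220611 - 214866905711/115381) = 1/(502873412080/115381) = 115381/502873412080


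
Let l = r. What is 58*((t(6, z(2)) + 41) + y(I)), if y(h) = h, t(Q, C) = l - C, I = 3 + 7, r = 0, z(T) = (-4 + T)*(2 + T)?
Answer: 3422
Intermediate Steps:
I = 10
l = 0
t(Q, C) = -C (t(Q, C) = 0 - C = -C)
58*((t(6, z(2)) + 41) + y(I)) = 58*((-(-8 + 2² - 2*2) + 41) + 10) = 58*((-(-8 + 4 - 4) + 41) + 10) = 58*((-1*(-8) + 41) + 10) = 58*((8 + 41) + 10) = 58*(49 + 10) = 58*59 = 3422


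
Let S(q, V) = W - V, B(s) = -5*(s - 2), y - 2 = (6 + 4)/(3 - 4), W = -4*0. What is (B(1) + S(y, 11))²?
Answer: 36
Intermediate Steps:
W = 0
y = -8 (y = 2 + (6 + 4)/(3 - 4) = 2 + 10/(-1) = 2 + 10*(-1) = 2 - 10 = -8)
B(s) = 10 - 5*s (B(s) = -5*(-2 + s) = 10 - 5*s)
S(q, V) = -V (S(q, V) = 0 - V = -V)
(B(1) + S(y, 11))² = ((10 - 5*1) - 1*11)² = ((10 - 5) - 11)² = (5 - 11)² = (-6)² = 36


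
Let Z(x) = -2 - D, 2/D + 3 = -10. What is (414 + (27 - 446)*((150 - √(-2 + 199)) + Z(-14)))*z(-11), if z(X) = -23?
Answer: 18437076/13 - 9637*√197 ≈ 1.2830e+6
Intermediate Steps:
D = -2/13 (D = 2/(-3 - 10) = 2/(-13) = 2*(-1/13) = -2/13 ≈ -0.15385)
Z(x) = -24/13 (Z(x) = -2 - 1*(-2/13) = -2 + 2/13 = -24/13)
(414 + (27 - 446)*((150 - √(-2 + 199)) + Z(-14)))*z(-11) = (414 + (27 - 446)*((150 - √(-2 + 199)) - 24/13))*(-23) = (414 - 419*((150 - √197) - 24/13))*(-23) = (414 - 419*(1926/13 - √197))*(-23) = (414 + (-806994/13 + 419*√197))*(-23) = (-801612/13 + 419*√197)*(-23) = 18437076/13 - 9637*√197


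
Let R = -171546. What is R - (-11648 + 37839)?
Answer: -197737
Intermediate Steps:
R - (-11648 + 37839) = -171546 - (-11648 + 37839) = -171546 - 1*26191 = -171546 - 26191 = -197737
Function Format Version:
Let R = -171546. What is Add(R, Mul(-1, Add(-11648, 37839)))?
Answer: -197737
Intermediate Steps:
Add(R, Mul(-1, Add(-11648, 37839))) = Add(-171546, Mul(-1, Add(-11648, 37839))) = Add(-171546, Mul(-1, 26191)) = Add(-171546, -26191) = -197737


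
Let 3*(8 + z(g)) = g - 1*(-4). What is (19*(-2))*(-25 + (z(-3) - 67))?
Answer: 11362/3 ≈ 3787.3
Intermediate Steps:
z(g) = -20/3 + g/3 (z(g) = -8 + (g - 1*(-4))/3 = -8 + (g + 4)/3 = -8 + (4 + g)/3 = -8 + (4/3 + g/3) = -20/3 + g/3)
(19*(-2))*(-25 + (z(-3) - 67)) = (19*(-2))*(-25 + ((-20/3 + (1/3)*(-3)) - 67)) = -38*(-25 + ((-20/3 - 1) - 67)) = -38*(-25 + (-23/3 - 67)) = -38*(-25 - 224/3) = -38*(-299/3) = 11362/3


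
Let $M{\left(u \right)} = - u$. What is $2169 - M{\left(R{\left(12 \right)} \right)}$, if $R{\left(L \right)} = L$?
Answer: $2181$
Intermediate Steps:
$2169 - M{\left(R{\left(12 \right)} \right)} = 2169 - \left(-1\right) 12 = 2169 - -12 = 2169 + 12 = 2181$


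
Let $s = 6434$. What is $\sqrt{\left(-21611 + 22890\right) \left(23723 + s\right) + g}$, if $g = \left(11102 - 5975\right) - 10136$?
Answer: $\sqrt{38565794} \approx 6210.1$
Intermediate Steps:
$g = -5009$ ($g = \left(11102 - 5975\right) - 10136 = 5127 - 10136 = -5009$)
$\sqrt{\left(-21611 + 22890\right) \left(23723 + s\right) + g} = \sqrt{\left(-21611 + 22890\right) \left(23723 + 6434\right) - 5009} = \sqrt{1279 \cdot 30157 - 5009} = \sqrt{38570803 - 5009} = \sqrt{38565794}$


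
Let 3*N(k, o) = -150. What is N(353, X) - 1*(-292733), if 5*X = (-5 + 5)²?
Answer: 292683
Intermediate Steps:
X = 0 (X = (-5 + 5)²/5 = (⅕)*0² = (⅕)*0 = 0)
N(k, o) = -50 (N(k, o) = (⅓)*(-150) = -50)
N(353, X) - 1*(-292733) = -50 - 1*(-292733) = -50 + 292733 = 292683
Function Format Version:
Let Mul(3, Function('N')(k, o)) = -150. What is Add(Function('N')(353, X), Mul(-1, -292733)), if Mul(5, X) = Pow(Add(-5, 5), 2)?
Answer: 292683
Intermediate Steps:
X = 0 (X = Mul(Rational(1, 5), Pow(Add(-5, 5), 2)) = Mul(Rational(1, 5), Pow(0, 2)) = Mul(Rational(1, 5), 0) = 0)
Function('N')(k, o) = -50 (Function('N')(k, o) = Mul(Rational(1, 3), -150) = -50)
Add(Function('N')(353, X), Mul(-1, -292733)) = Add(-50, Mul(-1, -292733)) = Add(-50, 292733) = 292683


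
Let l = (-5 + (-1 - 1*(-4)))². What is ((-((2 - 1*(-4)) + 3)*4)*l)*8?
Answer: -1152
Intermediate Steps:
l = 4 (l = (-5 + (-1 + 4))² = (-5 + 3)² = (-2)² = 4)
((-((2 - 1*(-4)) + 3)*4)*l)*8 = (-((2 - 1*(-4)) + 3)*4*4)*8 = (-((2 + 4) + 3)*4*4)*8 = (-(6 + 3)*4*4)*8 = (-9*4*4)*8 = (-1*36*4)*8 = -36*4*8 = -144*8 = -1152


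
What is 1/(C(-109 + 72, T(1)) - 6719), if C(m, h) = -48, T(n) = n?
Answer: -1/6767 ≈ -0.00014778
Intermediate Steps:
1/(C(-109 + 72, T(1)) - 6719) = 1/(-48 - 6719) = 1/(-6767) = -1/6767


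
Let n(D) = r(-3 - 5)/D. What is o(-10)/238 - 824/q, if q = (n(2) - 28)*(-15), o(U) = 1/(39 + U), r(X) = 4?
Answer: -2843429/1345890 ≈ -2.1127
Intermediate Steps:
n(D) = 4/D
q = 390 (q = (4/2 - 28)*(-15) = (4*(1/2) - 28)*(-15) = (2 - 28)*(-15) = -26*(-15) = 390)
o(-10)/238 - 824/q = 1/((39 - 10)*238) - 824/390 = (1/238)/29 - 824*1/390 = (1/29)*(1/238) - 412/195 = 1/6902 - 412/195 = -2843429/1345890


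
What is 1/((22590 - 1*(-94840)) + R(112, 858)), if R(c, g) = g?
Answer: 1/118288 ≈ 8.4539e-6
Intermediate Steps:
1/((22590 - 1*(-94840)) + R(112, 858)) = 1/((22590 - 1*(-94840)) + 858) = 1/((22590 + 94840) + 858) = 1/(117430 + 858) = 1/118288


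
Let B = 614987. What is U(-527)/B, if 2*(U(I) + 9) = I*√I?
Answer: -9/614987 - 527*I*√527/1229974 ≈ -1.4634e-5 - 0.009836*I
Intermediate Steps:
U(I) = -9 + I^(3/2)/2 (U(I) = -9 + (I*√I)/2 = -9 + I^(3/2)/2)
U(-527)/B = (-9 + (-527)^(3/2)/2)/614987 = (-9 + (-527*I*√527)/2)*(1/614987) = (-9 - 527*I*√527/2)*(1/614987) = -9/614987 - 527*I*√527/1229974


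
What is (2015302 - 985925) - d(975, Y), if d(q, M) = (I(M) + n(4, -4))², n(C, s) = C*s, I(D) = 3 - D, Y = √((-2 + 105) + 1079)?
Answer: 1028026 - 26*√1182 ≈ 1.0271e+6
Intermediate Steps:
Y = √1182 (Y = √(103 + 1079) = √1182 ≈ 34.380)
d(q, M) = (-13 - M)² (d(q, M) = ((3 - M) + 4*(-4))² = ((3 - M) - 16)² = (-13 - M)²)
(2015302 - 985925) - d(975, Y) = (2015302 - 985925) - (13 + √1182)² = 1029377 - (13 + √1182)²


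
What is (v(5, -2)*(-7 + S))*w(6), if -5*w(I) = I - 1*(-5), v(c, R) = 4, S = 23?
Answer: -704/5 ≈ -140.80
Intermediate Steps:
w(I) = -1 - I/5 (w(I) = -(I - 1*(-5))/5 = -(I + 5)/5 = -(5 + I)/5 = -1 - I/5)
(v(5, -2)*(-7 + S))*w(6) = (4*(-7 + 23))*(-1 - ⅕*6) = (4*16)*(-1 - 6/5) = 64*(-11/5) = -704/5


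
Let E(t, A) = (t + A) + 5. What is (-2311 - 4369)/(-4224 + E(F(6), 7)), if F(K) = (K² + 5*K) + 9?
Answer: 6680/4137 ≈ 1.6147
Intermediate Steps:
F(K) = 9 + K² + 5*K
E(t, A) = 5 + A + t (E(t, A) = (A + t) + 5 = 5 + A + t)
(-2311 - 4369)/(-4224 + E(F(6), 7)) = (-2311 - 4369)/(-4224 + (5 + 7 + (9 + 6² + 5*6))) = -6680/(-4224 + (5 + 7 + (9 + 36 + 30))) = -6680/(-4224 + (5 + 7 + 75)) = -6680/(-4224 + 87) = -6680/(-4137) = -6680*(-1/4137) = 6680/4137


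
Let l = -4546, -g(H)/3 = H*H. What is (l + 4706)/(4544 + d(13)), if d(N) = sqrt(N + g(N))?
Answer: 72704/2064843 - 16*I*sqrt(494)/2064843 ≈ 0.03521 - 0.00017223*I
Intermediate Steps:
g(H) = -3*H**2 (g(H) = -3*H*H = -3*H**2)
d(N) = sqrt(N - 3*N**2)
(l + 4706)/(4544 + d(13)) = (-4546 + 4706)/(4544 + sqrt(13*(1 - 3*13))) = 160/(4544 + sqrt(13*(1 - 39))) = 160/(4544 + sqrt(13*(-38))) = 160/(4544 + sqrt(-494)) = 160/(4544 + I*sqrt(494))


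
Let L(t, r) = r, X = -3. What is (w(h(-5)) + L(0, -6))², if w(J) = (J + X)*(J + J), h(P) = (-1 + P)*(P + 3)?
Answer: 44100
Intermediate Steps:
h(P) = (-1 + P)*(3 + P)
w(J) = 2*J*(-3 + J) (w(J) = (J - 3)*(J + J) = (-3 + J)*(2*J) = 2*J*(-3 + J))
(w(h(-5)) + L(0, -6))² = (2*(-3 + (-5)² + 2*(-5))*(-3 + (-3 + (-5)² + 2*(-5))) - 6)² = (2*(-3 + 25 - 10)*(-3 + (-3 + 25 - 10)) - 6)² = (2*12*(-3 + 12) - 6)² = (2*12*9 - 6)² = (216 - 6)² = 210² = 44100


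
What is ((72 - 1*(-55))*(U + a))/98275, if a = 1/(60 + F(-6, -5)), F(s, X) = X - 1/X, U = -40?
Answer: -280289/5424780 ≈ -0.051668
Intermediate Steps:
a = 5/276 (a = 1/(60 + (-5 - 1/(-5))) = 1/(60 + (-5 - 1*(-⅕))) = 1/(60 + (-5 + ⅕)) = 1/(60 - 24/5) = 1/(276/5) = 5/276 ≈ 0.018116)
((72 - 1*(-55))*(U + a))/98275 = ((72 - 1*(-55))*(-40 + 5/276))/98275 = ((72 + 55)*(-11035/276))*(1/98275) = (127*(-11035/276))*(1/98275) = -1401445/276*1/98275 = -280289/5424780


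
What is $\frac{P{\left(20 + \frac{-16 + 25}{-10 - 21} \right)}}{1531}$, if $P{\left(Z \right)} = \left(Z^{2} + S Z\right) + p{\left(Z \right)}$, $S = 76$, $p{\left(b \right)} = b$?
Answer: $\frac{1831778}{1471291} \approx 1.245$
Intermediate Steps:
$P{\left(Z \right)} = Z^{2} + 77 Z$ ($P{\left(Z \right)} = \left(Z^{2} + 76 Z\right) + Z = Z^{2} + 77 Z$)
$\frac{P{\left(20 + \frac{-16 + 25}{-10 - 21} \right)}}{1531} = \frac{\left(20 + \frac{-16 + 25}{-10 - 21}\right) \left(77 + \left(20 + \frac{-16 + 25}{-10 - 21}\right)\right)}{1531} = \left(20 + \frac{9}{-31}\right) \left(77 + \left(20 + \frac{9}{-31}\right)\right) \frac{1}{1531} = \left(20 + 9 \left(- \frac{1}{31}\right)\right) \left(77 + \left(20 + 9 \left(- \frac{1}{31}\right)\right)\right) \frac{1}{1531} = \left(20 - \frac{9}{31}\right) \left(77 + \left(20 - \frac{9}{31}\right)\right) \frac{1}{1531} = \frac{611 \left(77 + \frac{611}{31}\right)}{31} \cdot \frac{1}{1531} = \frac{611}{31} \cdot \frac{2998}{31} \cdot \frac{1}{1531} = \frac{1831778}{961} \cdot \frac{1}{1531} = \frac{1831778}{1471291}$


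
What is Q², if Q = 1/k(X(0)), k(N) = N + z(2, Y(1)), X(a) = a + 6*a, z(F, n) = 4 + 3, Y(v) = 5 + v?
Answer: 1/49 ≈ 0.020408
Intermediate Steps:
z(F, n) = 7
X(a) = 7*a
k(N) = 7 + N (k(N) = N + 7 = 7 + N)
Q = ⅐ (Q = 1/(7 + 7*0) = 1/(7 + 0) = 1/7 = ⅐ ≈ 0.14286)
Q² = (⅐)² = 1/49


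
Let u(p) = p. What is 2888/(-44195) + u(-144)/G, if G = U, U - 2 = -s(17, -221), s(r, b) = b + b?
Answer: -637196/1635215 ≈ -0.38967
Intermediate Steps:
s(r, b) = 2*b
U = 444 (U = 2 - 2*(-221) = 2 - 1*(-442) = 2 + 442 = 444)
G = 444
2888/(-44195) + u(-144)/G = 2888/(-44195) - 144/444 = 2888*(-1/44195) - 144*1/444 = -2888/44195 - 12/37 = -637196/1635215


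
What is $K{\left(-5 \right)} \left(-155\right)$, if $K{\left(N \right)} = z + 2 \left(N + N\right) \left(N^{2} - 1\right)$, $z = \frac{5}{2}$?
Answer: $\frac{148025}{2} \approx 74013.0$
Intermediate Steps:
$z = \frac{5}{2}$ ($z = 5 \cdot \frac{1}{2} = \frac{5}{2} \approx 2.5$)
$K{\left(N \right)} = \frac{5}{2} + 4 N \left(-1 + N^{2}\right)$ ($K{\left(N \right)} = \frac{5}{2} + 2 \left(N + N\right) \left(N^{2} - 1\right) = \frac{5}{2} + 2 \cdot 2 N \left(-1 + N^{2}\right) = \frac{5}{2} + 4 N \left(-1 + N^{2}\right)$)
$K{\left(-5 \right)} \left(-155\right) = \left(\frac{5}{2} - -20 + 4 \left(-5\right)^{3}\right) \left(-155\right) = \left(\frac{5}{2} + 20 + 4 \left(-125\right)\right) \left(-155\right) = \left(\frac{5}{2} + 20 - 500\right) \left(-155\right) = \left(- \frac{955}{2}\right) \left(-155\right) = \frac{148025}{2}$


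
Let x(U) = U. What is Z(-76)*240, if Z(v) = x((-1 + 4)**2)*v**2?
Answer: 12476160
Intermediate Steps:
Z(v) = 9*v**2 (Z(v) = (-1 + 4)**2*v**2 = 3**2*v**2 = 9*v**2)
Z(-76)*240 = (9*(-76)**2)*240 = (9*5776)*240 = 51984*240 = 12476160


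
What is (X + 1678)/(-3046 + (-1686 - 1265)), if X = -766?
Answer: -304/1999 ≈ -0.15208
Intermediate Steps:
(X + 1678)/(-3046 + (-1686 - 1265)) = (-766 + 1678)/(-3046 + (-1686 - 1265)) = 912/(-3046 - 2951) = 912/(-5997) = 912*(-1/5997) = -304/1999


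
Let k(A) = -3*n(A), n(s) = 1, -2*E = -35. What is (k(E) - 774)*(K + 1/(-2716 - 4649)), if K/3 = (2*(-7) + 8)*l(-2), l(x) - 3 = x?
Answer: 34335889/2455 ≈ 13986.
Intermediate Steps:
E = 35/2 (E = -½*(-35) = 35/2 ≈ 17.500)
l(x) = 3 + x
K = -18 (K = 3*((2*(-7) + 8)*(3 - 2)) = 3*((-14 + 8)*1) = 3*(-6*1) = 3*(-6) = -18)
k(A) = -3 (k(A) = -3*1 = -3)
(k(E) - 774)*(K + 1/(-2716 - 4649)) = (-3 - 774)*(-18 + 1/(-2716 - 4649)) = -777*(-18 + 1/(-7365)) = -777*(-18 - 1/7365) = -777*(-132571/7365) = 34335889/2455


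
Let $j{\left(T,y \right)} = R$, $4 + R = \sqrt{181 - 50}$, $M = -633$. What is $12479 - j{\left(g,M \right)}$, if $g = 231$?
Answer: $12483 - \sqrt{131} \approx 12472.0$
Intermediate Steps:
$R = -4 + \sqrt{131}$ ($R = -4 + \sqrt{181 - 50} = -4 + \sqrt{131} \approx 7.4455$)
$j{\left(T,y \right)} = -4 + \sqrt{131}$
$12479 - j{\left(g,M \right)} = 12479 - \left(-4 + \sqrt{131}\right) = 12479 + \left(4 - \sqrt{131}\right) = 12483 - \sqrt{131}$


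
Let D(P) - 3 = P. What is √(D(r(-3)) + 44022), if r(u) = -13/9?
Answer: 2*√99053/3 ≈ 209.82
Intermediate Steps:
r(u) = -13/9 (r(u) = -13*⅑ = -13/9)
D(P) = 3 + P
√(D(r(-3)) + 44022) = √((3 - 13/9) + 44022) = √(14/9 + 44022) = √(396212/9) = 2*√99053/3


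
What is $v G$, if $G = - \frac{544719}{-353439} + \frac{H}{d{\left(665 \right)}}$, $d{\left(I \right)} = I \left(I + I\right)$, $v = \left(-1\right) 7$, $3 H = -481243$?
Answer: $- \frac{20241906571}{2126524650} \approx -9.5188$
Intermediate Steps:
$H = - \frac{481243}{3}$ ($H = \frac{1}{3} \left(-481243\right) = - \frac{481243}{3} \approx -1.6041 \cdot 10^{5}$)
$v = -7$
$d{\left(I \right)} = 2 I^{2}$ ($d{\left(I \right)} = I 2 I = 2 I^{2}$)
$G = \frac{20241906571}{14885672550}$ ($G = - \frac{544719}{-353439} - \frac{481243}{3 \cdot 2 \cdot 665^{2}} = \left(-544719\right) \left(- \frac{1}{353439}\right) - \frac{481243}{3 \cdot 2 \cdot 442225} = \frac{181573}{117813} - \frac{481243}{3 \cdot 884450} = \frac{181573}{117813} - \frac{68749}{379050} = \frac{20241906571}{14885672550} \approx 1.3598$)
$v G = \left(-7\right) \frac{20241906571}{14885672550} = - \frac{20241906571}{2126524650}$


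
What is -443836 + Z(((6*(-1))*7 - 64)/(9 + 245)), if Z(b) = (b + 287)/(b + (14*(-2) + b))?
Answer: -812681914/1831 ≈ -4.4385e+5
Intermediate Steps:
Z(b) = (287 + b)/(-28 + 2*b) (Z(b) = (287 + b)/(b + (-28 + b)) = (287 + b)/(-28 + 2*b))
-443836 + Z(((6*(-1))*7 - 64)/(9 + 245)) = -443836 + (287 + ((6*(-1))*7 - 64)/(9 + 245))/(2*(-14 + ((6*(-1))*7 - 64)/(9 + 245))) = -443836 + (287 + (-6*7 - 64)/254)/(2*(-14 + (-6*7 - 64)/254)) = -443836 + (287 + (-42 - 64)*(1/254))/(2*(-14 + (-42 - 64)*(1/254))) = -443836 + (287 - 106*1/254)/(2*(-14 - 106*1/254)) = -443836 + (287 - 53/127)/(2*(-14 - 53/127)) = -443836 + (½)*(36396/127)/(-1831/127) = -443836 + (½)*(-127/1831)*(36396/127) = -443836 - 18198/1831 = -812681914/1831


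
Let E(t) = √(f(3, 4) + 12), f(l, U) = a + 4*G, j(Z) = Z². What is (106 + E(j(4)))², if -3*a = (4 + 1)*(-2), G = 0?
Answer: (318 + √138)²/9 ≈ 12081.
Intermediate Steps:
a = 10/3 (a = -(4 + 1)*(-2)/3 = -5*(-2)/3 = -⅓*(-10) = 10/3 ≈ 3.3333)
f(l, U) = 10/3 (f(l, U) = 10/3 + 4*0 = 10/3 + 0 = 10/3)
E(t) = √138/3 (E(t) = √(10/3 + 12) = √(46/3) = √138/3)
(106 + E(j(4)))² = (106 + √138/3)²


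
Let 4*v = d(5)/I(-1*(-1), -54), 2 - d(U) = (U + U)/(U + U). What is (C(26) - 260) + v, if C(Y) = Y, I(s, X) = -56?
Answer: -52417/224 ≈ -234.00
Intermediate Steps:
d(U) = 1 (d(U) = 2 - (U + U)/(U + U) = 2 - 2*U/(2*U) = 2 - 2*U*1/(2*U) = 2 - 1*1 = 2 - 1 = 1)
v = -1/224 (v = (1/(-56))/4 = (1*(-1/56))/4 = (¼)*(-1/56) = -1/224 ≈ -0.0044643)
(C(26) - 260) + v = (26 - 260) - 1/224 = -234 - 1/224 = -52417/224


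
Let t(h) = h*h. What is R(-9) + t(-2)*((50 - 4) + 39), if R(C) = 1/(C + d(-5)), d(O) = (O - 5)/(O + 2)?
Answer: 5777/17 ≈ 339.82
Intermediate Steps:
t(h) = h²
d(O) = (-5 + O)/(2 + O)
R(C) = 1/(10/3 + C) (R(C) = 1/(C + (-5 - 5)/(2 - 5)) = 1/(C - 10/(-3)) = 1/(C - ⅓*(-10)) = 1/(C + 10/3) = 1/(10/3 + C))
R(-9) + t(-2)*((50 - 4) + 39) = 3/(10 + 3*(-9)) + (-2)²*((50 - 4) + 39) = 3/(10 - 27) + 4*(46 + 39) = 3/(-17) + 4*85 = 3*(-1/17) + 340 = -3/17 + 340 = 5777/17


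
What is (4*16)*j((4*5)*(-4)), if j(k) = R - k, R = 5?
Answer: 5440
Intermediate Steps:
j(k) = 5 - k
(4*16)*j((4*5)*(-4)) = (4*16)*(5 - 4*5*(-4)) = 64*(5 - 20*(-4)) = 64*(5 - 1*(-80)) = 64*(5 + 80) = 64*85 = 5440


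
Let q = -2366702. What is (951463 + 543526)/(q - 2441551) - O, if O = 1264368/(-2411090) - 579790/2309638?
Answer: 3109396178243133068/6693983815801492815 ≈ 0.46451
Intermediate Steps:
O = -1079539562471/1392186271355 (O = 1264368*(-1/2411090) - 579790*1/2309638 = -632184/1205545 - 289895/1154819 = -1079539562471/1392186271355 ≈ -0.77543)
(951463 + 543526)/(q - 2441551) - O = (951463 + 543526)/(-2366702 - 2441551) - 1*(-1079539562471/1392186271355) = 1494989/(-4808253) + 1079539562471/1392186271355 = 1494989*(-1/4808253) + 1079539562471/1392186271355 = -1494989/4808253 + 1079539562471/1392186271355 = 3109396178243133068/6693983815801492815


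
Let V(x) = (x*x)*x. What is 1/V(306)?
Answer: 1/28652616 ≈ 3.4901e-8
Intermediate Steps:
V(x) = x³ (V(x) = x²*x = x³)
1/V(306) = 1/(306³) = 1/28652616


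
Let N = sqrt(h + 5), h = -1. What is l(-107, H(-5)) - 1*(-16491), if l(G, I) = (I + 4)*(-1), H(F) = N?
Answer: 16485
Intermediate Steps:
N = 2 (N = sqrt(-1 + 5) = sqrt(4) = 2)
H(F) = 2
l(G, I) = -4 - I (l(G, I) = (4 + I)*(-1) = -4 - I)
l(-107, H(-5)) - 1*(-16491) = (-4 - 1*2) - 1*(-16491) = (-4 - 2) + 16491 = -6 + 16491 = 16485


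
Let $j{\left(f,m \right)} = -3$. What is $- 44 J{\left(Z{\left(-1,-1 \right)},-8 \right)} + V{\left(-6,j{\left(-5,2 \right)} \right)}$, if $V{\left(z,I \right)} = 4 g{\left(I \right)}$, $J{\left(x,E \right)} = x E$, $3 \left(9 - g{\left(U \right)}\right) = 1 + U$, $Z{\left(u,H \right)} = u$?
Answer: $- \frac{940}{3} \approx -313.33$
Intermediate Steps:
$g{\left(U \right)} = \frac{26}{3} - \frac{U}{3}$ ($g{\left(U \right)} = 9 - \frac{1 + U}{3} = 9 - \left(\frac{1}{3} + \frac{U}{3}\right) = \frac{26}{3} - \frac{U}{3}$)
$J{\left(x,E \right)} = E x$
$V{\left(z,I \right)} = \frac{104}{3} - \frac{4 I}{3}$ ($V{\left(z,I \right)} = 4 \left(\frac{26}{3} - \frac{I}{3}\right) = \frac{104}{3} - \frac{4 I}{3}$)
$- 44 J{\left(Z{\left(-1,-1 \right)},-8 \right)} + V{\left(-6,j{\left(-5,2 \right)} \right)} = - 44 \left(\left(-8\right) \left(-1\right)\right) + \left(\frac{104}{3} - -4\right) = \left(-44\right) 8 + \left(\frac{104}{3} + 4\right) = -352 + \frac{116}{3} = - \frac{940}{3}$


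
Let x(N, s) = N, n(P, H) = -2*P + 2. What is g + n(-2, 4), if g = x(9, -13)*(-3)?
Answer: -21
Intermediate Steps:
n(P, H) = 2 - 2*P
g = -27 (g = 9*(-3) = -27)
g + n(-2, 4) = -27 + (2 - 2*(-2)) = -27 + (2 + 4) = -27 + 6 = -21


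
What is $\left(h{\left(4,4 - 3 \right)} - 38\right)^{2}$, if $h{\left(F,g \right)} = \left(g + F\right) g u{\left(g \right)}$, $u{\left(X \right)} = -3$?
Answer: $2809$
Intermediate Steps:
$h{\left(F,g \right)} = - 3 g \left(F + g\right)$ ($h{\left(F,g \right)} = \left(g + F\right) g \left(-3\right) = \left(F + g\right) g \left(-3\right) = g \left(F + g\right) \left(-3\right) = - 3 g \left(F + g\right)$)
$\left(h{\left(4,4 - 3 \right)} - 38\right)^{2} = \left(- 3 \left(4 - 3\right) \left(4 + \left(4 - 3\right)\right) - 38\right)^{2} = \left(\left(-3\right) 1 \left(4 + 1\right) - 38\right)^{2} = \left(\left(-3\right) 1 \cdot 5 - 38\right)^{2} = \left(-15 - 38\right)^{2} = \left(-53\right)^{2} = 2809$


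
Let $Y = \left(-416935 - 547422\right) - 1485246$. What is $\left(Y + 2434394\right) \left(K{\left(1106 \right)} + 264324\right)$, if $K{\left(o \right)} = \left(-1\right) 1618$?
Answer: $-3995495554$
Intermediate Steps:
$Y = -2449603$ ($Y = -964357 - 1485246 = -2449603$)
$K{\left(o \right)} = -1618$
$\left(Y + 2434394\right) \left(K{\left(1106 \right)} + 264324\right) = \left(-2449603 + 2434394\right) \left(-1618 + 264324\right) = \left(-15209\right) 262706 = -3995495554$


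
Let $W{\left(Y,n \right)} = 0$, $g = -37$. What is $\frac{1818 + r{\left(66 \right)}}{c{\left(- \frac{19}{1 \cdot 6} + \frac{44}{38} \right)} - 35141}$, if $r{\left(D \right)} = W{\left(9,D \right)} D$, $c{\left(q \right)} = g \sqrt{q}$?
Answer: $- \frac{7283042532}{140777759935} + \frac{67266 i \sqrt{26106}}{140777759935} \approx -0.051734 + 7.7203 \cdot 10^{-5} i$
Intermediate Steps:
$c{\left(q \right)} = - 37 \sqrt{q}$
$r{\left(D \right)} = 0$ ($r{\left(D \right)} = 0 D = 0$)
$\frac{1818 + r{\left(66 \right)}}{c{\left(- \frac{19}{1 \cdot 6} + \frac{44}{38} \right)} - 35141} = \frac{1818 + 0}{- 37 \sqrt{- \frac{19}{1 \cdot 6} + \frac{44}{38}} - 35141} = \frac{1818}{- 37 \sqrt{- \frac{19}{6} + 44 \cdot \frac{1}{38}} - 35141} = \frac{1818}{- 37 \sqrt{\left(-19\right) \frac{1}{6} + \frac{22}{19}} - 35141} = \frac{1818}{- 37 \sqrt{- \frac{19}{6} + \frac{22}{19}} - 35141} = \frac{1818}{- 37 \sqrt{- \frac{229}{114}} - 35141} = \frac{1818}{- 37 \frac{i \sqrt{26106}}{114} - 35141} = \frac{1818}{- \frac{37 i \sqrt{26106}}{114} - 35141} = \frac{1818}{-35141 - \frac{37 i \sqrt{26106}}{114}}$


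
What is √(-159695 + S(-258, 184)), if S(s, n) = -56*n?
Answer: I*√169999 ≈ 412.31*I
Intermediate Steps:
√(-159695 + S(-258, 184)) = √(-159695 - 56*184) = √(-159695 - 10304) = √(-169999) = I*√169999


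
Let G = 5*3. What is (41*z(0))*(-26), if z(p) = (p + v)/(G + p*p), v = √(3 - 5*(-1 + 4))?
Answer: -2132*I*√3/15 ≈ -246.18*I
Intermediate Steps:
G = 15
v = 2*I*√3 (v = √(3 - 5*3) = √(3 - 15) = √(-12) = 2*I*√3 ≈ 3.4641*I)
z(p) = (p + 2*I*√3)/(15 + p²) (z(p) = (p + 2*I*√3)/(15 + p*p) = (p + 2*I*√3)/(15 + p²))
(41*z(0))*(-26) = (41*((0 + 2*I*√3)/(15 + 0²)))*(-26) = (41*((2*I*√3)/(15 + 0)))*(-26) = (41*((2*I*√3)/15))*(-26) = (41*(2*I*√3/15))*(-26) = (82*I*√3/15)*(-26) = -2132*I*√3/15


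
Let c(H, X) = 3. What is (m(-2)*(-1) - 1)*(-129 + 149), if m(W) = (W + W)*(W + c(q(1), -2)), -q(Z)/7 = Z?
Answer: 60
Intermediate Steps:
q(Z) = -7*Z
m(W) = 2*W*(3 + W) (m(W) = (W + W)*(W + 3) = (2*W)*(3 + W) = 2*W*(3 + W))
(m(-2)*(-1) - 1)*(-129 + 149) = ((2*(-2)*(3 - 2))*(-1) - 1)*(-129 + 149) = ((2*(-2)*1)*(-1) - 1)*20 = (-4*(-1) - 1)*20 = (4 - 1)*20 = 3*20 = 60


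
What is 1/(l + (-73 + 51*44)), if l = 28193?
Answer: 1/30364 ≈ 3.2934e-5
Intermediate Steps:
1/(l + (-73 + 51*44)) = 1/(28193 + (-73 + 51*44)) = 1/(28193 + (-73 + 2244)) = 1/(28193 + 2171) = 1/30364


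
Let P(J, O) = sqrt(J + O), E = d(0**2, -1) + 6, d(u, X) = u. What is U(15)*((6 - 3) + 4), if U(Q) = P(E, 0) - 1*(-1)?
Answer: 7 + 7*sqrt(6) ≈ 24.146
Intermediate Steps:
E = 6 (E = 0**2 + 6 = 0 + 6 = 6)
U(Q) = 1 + sqrt(6) (U(Q) = sqrt(6 + 0) - 1*(-1) = sqrt(6) + 1 = 1 + sqrt(6))
U(15)*((6 - 3) + 4) = (1 + sqrt(6))*((6 - 3) + 4) = (1 + sqrt(6))*(3 + 4) = (1 + sqrt(6))*7 = 7 + 7*sqrt(6)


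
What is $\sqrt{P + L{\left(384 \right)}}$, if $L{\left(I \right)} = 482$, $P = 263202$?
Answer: $2 \sqrt{65921} \approx 513.5$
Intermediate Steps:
$\sqrt{P + L{\left(384 \right)}} = \sqrt{263202 + 482} = \sqrt{263684} = 2 \sqrt{65921}$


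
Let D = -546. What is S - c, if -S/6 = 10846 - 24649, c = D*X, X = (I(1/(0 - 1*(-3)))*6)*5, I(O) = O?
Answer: 88278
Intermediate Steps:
X = 10 (X = (6/(0 - 1*(-3)))*5 = (6/(0 + 3))*5 = (6/3)*5 = ((1/3)*6)*5 = 2*5 = 10)
c = -5460 (c = -546*10 = -5460)
S = 82818 (S = -6*(10846 - 24649) = -6*(-13803) = 82818)
S - c = 82818 - 1*(-5460) = 82818 + 5460 = 88278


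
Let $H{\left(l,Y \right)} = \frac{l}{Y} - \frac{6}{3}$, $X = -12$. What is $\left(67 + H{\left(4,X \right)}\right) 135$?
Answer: $8730$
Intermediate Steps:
$H{\left(l,Y \right)} = -2 + \frac{l}{Y}$ ($H{\left(l,Y \right)} = \frac{l}{Y} - 2 = -2 + \frac{l}{Y}$)
$\left(67 + H{\left(4,X \right)}\right) 135 = \left(67 - \left(2 - \frac{4}{-12}\right)\right) 135 = \left(67 + \left(-2 + 4 \left(- \frac{1}{12}\right)\right)\right) 135 = \left(67 - \frac{7}{3}\right) 135 = \frac{194}{3} \cdot 135 = 8730$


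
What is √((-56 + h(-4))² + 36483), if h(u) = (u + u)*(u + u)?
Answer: √36547 ≈ 191.17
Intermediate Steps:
h(u) = 4*u² (h(u) = (2*u)*(2*u) = 4*u²)
√((-56 + h(-4))² + 36483) = √((-56 + 4*(-4)²)² + 36483) = √((-56 + 4*16)² + 36483) = √((-56 + 64)² + 36483) = √(8² + 36483) = √(64 + 36483) = √36547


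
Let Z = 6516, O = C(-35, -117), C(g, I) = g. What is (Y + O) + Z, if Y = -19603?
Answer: -13122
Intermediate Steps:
O = -35
(Y + O) + Z = (-19603 - 35) + 6516 = -19638 + 6516 = -13122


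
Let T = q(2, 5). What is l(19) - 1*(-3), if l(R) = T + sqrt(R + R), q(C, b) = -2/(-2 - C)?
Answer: 7/2 + sqrt(38) ≈ 9.6644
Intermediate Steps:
T = 1/2 (T = 2/(2 + 2) = 2/4 = 2*(1/4) = 1/2 ≈ 0.50000)
l(R) = 1/2 + sqrt(2)*sqrt(R) (l(R) = 1/2 + sqrt(R + R) = 1/2 + sqrt(2*R) = 1/2 + sqrt(2)*sqrt(R))
l(19) - 1*(-3) = (1/2 + sqrt(2)*sqrt(19)) - 1*(-3) = (1/2 + sqrt(38)) + 3 = 7/2 + sqrt(38)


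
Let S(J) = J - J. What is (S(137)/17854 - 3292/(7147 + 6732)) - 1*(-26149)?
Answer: 362918679/13879 ≈ 26149.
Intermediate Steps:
S(J) = 0
(S(137)/17854 - 3292/(7147 + 6732)) - 1*(-26149) = (0/17854 - 3292/(7147 + 6732)) - 1*(-26149) = (0*(1/17854) - 3292/13879) + 26149 = (0 - 3292*1/13879) + 26149 = (0 - 3292/13879) + 26149 = -3292/13879 + 26149 = 362918679/13879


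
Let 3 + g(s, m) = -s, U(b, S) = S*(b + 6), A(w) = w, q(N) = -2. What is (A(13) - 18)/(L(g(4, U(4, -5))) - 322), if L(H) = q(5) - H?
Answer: 5/317 ≈ 0.015773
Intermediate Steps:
U(b, S) = S*(6 + b)
g(s, m) = -3 - s
L(H) = -2 - H
(A(13) - 18)/(L(g(4, U(4, -5))) - 322) = (13 - 18)/((-2 - (-3 - 1*4)) - 322) = -5/((-2 - (-3 - 4)) - 322) = -5/((-2 - 1*(-7)) - 322) = -5/((-2 + 7) - 322) = -5/(5 - 322) = -5/(-317) = -5*(-1/317) = 5/317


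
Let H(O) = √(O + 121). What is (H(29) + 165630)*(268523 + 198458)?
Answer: 77346063030 + 2334905*√6 ≈ 7.7352e+10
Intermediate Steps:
H(O) = √(121 + O)
(H(29) + 165630)*(268523 + 198458) = (√(121 + 29) + 165630)*(268523 + 198458) = (√150 + 165630)*466981 = (5*√6 + 165630)*466981 = (165630 + 5*√6)*466981 = 77346063030 + 2334905*√6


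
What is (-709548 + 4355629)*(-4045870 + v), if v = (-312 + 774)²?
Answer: -13973335622506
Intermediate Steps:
v = 213444 (v = 462² = 213444)
(-709548 + 4355629)*(-4045870 + v) = (-709548 + 4355629)*(-4045870 + 213444) = 3646081*(-3832426) = -13973335622506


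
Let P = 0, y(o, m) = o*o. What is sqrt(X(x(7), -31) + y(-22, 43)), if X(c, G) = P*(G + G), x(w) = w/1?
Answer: 22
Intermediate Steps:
y(o, m) = o**2
x(w) = w (x(w) = w*1 = w)
X(c, G) = 0 (X(c, G) = 0*(G + G) = 0*(2*G) = 0)
sqrt(X(x(7), -31) + y(-22, 43)) = sqrt(0 + (-22)**2) = sqrt(0 + 484) = sqrt(484) = 22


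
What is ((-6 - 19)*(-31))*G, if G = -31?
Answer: -24025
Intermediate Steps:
((-6 - 19)*(-31))*G = ((-6 - 19)*(-31))*(-31) = -25*(-31)*(-31) = 775*(-31) = -24025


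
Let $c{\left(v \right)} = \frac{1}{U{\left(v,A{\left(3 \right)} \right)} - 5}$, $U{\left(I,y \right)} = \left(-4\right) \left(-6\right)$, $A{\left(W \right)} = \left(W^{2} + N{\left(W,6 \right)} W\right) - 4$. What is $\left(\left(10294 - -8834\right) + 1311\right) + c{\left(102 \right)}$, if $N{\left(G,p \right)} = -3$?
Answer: $\frac{388342}{19} \approx 20439.0$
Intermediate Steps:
$A{\left(W \right)} = -4 + W^{2} - 3 W$ ($A{\left(W \right)} = \left(W^{2} - 3 W\right) - 4 = -4 + W^{2} - 3 W$)
$U{\left(I,y \right)} = 24$
$c{\left(v \right)} = \frac{1}{19}$ ($c{\left(v \right)} = \frac{1}{24 - 5} = \frac{1}{19}$)
$\left(\left(10294 - -8834\right) + 1311\right) + c{\left(102 \right)} = \left(\left(10294 - -8834\right) + 1311\right) + \frac{1}{19} = \left(\left(10294 + 8834\right) + 1311\right) + \frac{1}{19} = \left(19128 + 1311\right) + \frac{1}{19} = 20439 + \frac{1}{19} = \frac{388342}{19}$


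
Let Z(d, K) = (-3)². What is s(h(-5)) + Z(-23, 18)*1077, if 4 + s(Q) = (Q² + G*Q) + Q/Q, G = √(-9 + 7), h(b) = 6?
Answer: 9726 + 6*I*√2 ≈ 9726.0 + 8.4853*I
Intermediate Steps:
Z(d, K) = 9
G = I*√2 (G = √(-2) = I*√2 ≈ 1.4142*I)
s(Q) = -3 + Q² + I*Q*√2 (s(Q) = -4 + ((Q² + (I*√2)*Q) + Q/Q) = -4 + ((Q² + I*Q*√2) + 1) = -4 + (1 + Q² + I*Q*√2) = -3 + Q² + I*Q*√2)
s(h(-5)) + Z(-23, 18)*1077 = (-3 + 6² + I*6*√2) + 9*1077 = (-3 + 36 + 6*I*√2) + 9693 = (33 + 6*I*√2) + 9693 = 9726 + 6*I*√2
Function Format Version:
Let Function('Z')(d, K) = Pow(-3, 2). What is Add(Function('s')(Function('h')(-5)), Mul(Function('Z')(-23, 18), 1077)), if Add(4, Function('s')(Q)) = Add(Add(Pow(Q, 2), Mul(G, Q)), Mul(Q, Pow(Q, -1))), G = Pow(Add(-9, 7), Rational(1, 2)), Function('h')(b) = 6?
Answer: Add(9726, Mul(6, I, Pow(2, Rational(1, 2)))) ≈ Add(9726.0, Mul(8.4853, I))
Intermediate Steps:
Function('Z')(d, K) = 9
G = Mul(I, Pow(2, Rational(1, 2))) (G = Pow(-2, Rational(1, 2)) = Mul(I, Pow(2, Rational(1, 2))) ≈ Mul(1.4142, I))
Function('s')(Q) = Add(-3, Pow(Q, 2), Mul(I, Q, Pow(2, Rational(1, 2)))) (Function('s')(Q) = Add(-4, Add(Add(Pow(Q, 2), Mul(Mul(I, Pow(2, Rational(1, 2))), Q)), Mul(Q, Pow(Q, -1)))) = Add(-4, Add(Add(Pow(Q, 2), Mul(I, Q, Pow(2, Rational(1, 2)))), 1)) = Add(-4, Add(1, Pow(Q, 2), Mul(I, Q, Pow(2, Rational(1, 2))))) = Add(-3, Pow(Q, 2), Mul(I, Q, Pow(2, Rational(1, 2)))))
Add(Function('s')(Function('h')(-5)), Mul(Function('Z')(-23, 18), 1077)) = Add(Add(-3, Pow(6, 2), Mul(I, 6, Pow(2, Rational(1, 2)))), Mul(9, 1077)) = Add(Add(-3, 36, Mul(6, I, Pow(2, Rational(1, 2)))), 9693) = Add(Add(33, Mul(6, I, Pow(2, Rational(1, 2)))), 9693) = Add(9726, Mul(6, I, Pow(2, Rational(1, 2))))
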